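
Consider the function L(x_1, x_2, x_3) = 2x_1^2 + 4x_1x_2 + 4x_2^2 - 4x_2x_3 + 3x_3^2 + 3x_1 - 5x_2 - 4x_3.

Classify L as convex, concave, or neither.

convex

L is quadratic, so its Hessian is the constant matrix H = [[4, 4, 0], [4, 8, -4], [0, -4, 6]].
Leading principal minors: 4, 16, 32.
All positive ⇒ H ≻ 0 ⇒ convex.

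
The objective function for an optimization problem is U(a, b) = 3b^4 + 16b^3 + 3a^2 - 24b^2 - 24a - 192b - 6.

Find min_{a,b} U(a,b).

U(a,b) separates as P(a) + Q(b) − 6, so its minimum is min P + min Q − 6.
P'(a) = 6a - 24 vanishes at a ∈ {4}; Q'(b) = 12(b - 2)(b + 2)(b + 4) vanishes at b ∈ {-4, -2, 2}.
Local minima of P (where P''>0): P(4)=-48. Local minima of Q: Q(-4)=128, Q(2)=-304.
So the global minimum of U is P(4) + Q(2) − 6 = -48 − 304 − 6 = -358, attained at (4, 2).

-358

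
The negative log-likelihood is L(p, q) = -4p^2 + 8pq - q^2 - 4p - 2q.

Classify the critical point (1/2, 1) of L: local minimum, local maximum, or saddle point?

saddle point

The Hessian of L is constant: H = [[-8, 8], [8, -2]].
det(H) = (-8)·(-2) − 8² = -48.
Since det(H) < 0, H is indefinite and the critical point is a saddle point.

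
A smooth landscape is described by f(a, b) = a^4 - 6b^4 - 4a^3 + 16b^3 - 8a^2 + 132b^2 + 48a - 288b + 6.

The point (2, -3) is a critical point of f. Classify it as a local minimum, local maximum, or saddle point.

local maximum

The mixed partial ∂²f/∂a∂b is 0, so the Hessian at any point is diag(f_aa, f_bb) = diag(4(3a^2 - 6a - 4), 24(-3b^2 + 4b + 11)).
At (2, -3): H = diag(-16, -672).
Both eigenvalues are negative, so H is negative definite: a local maximum.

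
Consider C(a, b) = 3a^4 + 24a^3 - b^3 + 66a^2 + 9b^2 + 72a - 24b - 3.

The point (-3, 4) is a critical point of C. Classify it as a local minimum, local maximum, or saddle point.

saddle point

The mixed partial ∂²C/∂a∂b is 0, so the Hessian at any point is diag(C_aa, C_bb) = diag(12(3a^2 + 12a + 11), 6(-b + 3)).
At (-3, 4): H = diag(24, -6).
The eigenvalues have opposite signs, so H is indefinite: a saddle point.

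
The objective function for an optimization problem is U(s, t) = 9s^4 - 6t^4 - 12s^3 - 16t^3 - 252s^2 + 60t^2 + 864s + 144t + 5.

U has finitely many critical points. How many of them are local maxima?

U separates as a function of s plus a function of t, so ∇U=0 decouples.
∂U/∂s = 36(s - 3)(s - 2)(s + 4) = 0 at s ∈ {-4, 2, 3}; ∂U/∂t = -24(t - 2)(t + 1)(t + 3) = 0 at t ∈ {-3, -1, 2}.
The Hessian is diagonal: diag(U_ss, U_tt). Second derivatives: U_ss(-4)=1512, U_ss(2)=-216, U_ss(3)=252; U_tt(-3)=-240, U_tt(-1)=144, U_tt(2)=-360.
Local maxima occur where both diagonal entries negative: (2, -3), (2, 2). Count: 2.

2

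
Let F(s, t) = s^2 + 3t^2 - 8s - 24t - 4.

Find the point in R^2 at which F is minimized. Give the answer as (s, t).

F(s,t) separates as P(s) + Q(t) − 4, so its minimum is min P + min Q − 4.
P'(s) = 2s - 8 vanishes at s ∈ {4}; Q'(t) = 6(t - 4) vanishes at t ∈ {4}.
Local minima of P (where P''>0): P(4)=-16. Local minima of Q: Q(4)=-48.
So the global minimum of F is P(4) + Q(4) − 4 = -16 − 48 − 4 = -68, attained at (4, 4).

(4, 4)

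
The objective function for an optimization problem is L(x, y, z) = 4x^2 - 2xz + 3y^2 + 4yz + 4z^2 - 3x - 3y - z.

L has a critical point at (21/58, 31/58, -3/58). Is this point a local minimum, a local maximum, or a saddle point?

The Hessian is constant: H = [[8, 0, -2], [0, 6, 4], [-2, 4, 8]].
Leading principal minors: Δ₁ = 8, Δ₂ = 48, Δ₃ = 232.
All leading minors are positive, so H is positive definite: a local minimum.

local minimum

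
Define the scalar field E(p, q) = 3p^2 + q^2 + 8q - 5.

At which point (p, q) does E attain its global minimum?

(0, -4)

E(p,q) separates as A(p) + B(q) − 5, so its minimum is min A + min B − 5.
A'(p) = 6p vanishes at p ∈ {0}; B'(q) = 2q + 8 vanishes at q ∈ {-4}.
Local minima of A (where A''>0): A(0)=0. Local minima of B: B(-4)=-16.
So the global minimum of E is A(0) + B(-4) − 5 = 0 − 16 − 5 = -21, attained at (0, -4).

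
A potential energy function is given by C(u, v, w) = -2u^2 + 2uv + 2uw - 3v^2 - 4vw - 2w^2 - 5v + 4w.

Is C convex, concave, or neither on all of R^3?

concave

C is quadratic, so its Hessian is the constant matrix H = [[-4, 2, 2], [2, -6, -4], [2, -4, -4]].
Leading principal minors: -4, 20, -24.
Signs alternate −, +, − ⇒ H ≺ 0 ⇒ concave.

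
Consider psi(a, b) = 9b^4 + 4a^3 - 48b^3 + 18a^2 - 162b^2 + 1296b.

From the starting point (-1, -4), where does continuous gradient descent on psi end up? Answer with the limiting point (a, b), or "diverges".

psi is separable, so gradient descent decouples: a follows -∂psi/∂a, b follows -∂psi/∂b.
∂psi/∂a = 12a(a + 3); at a=-1 this is -24, so a increases.
∂psi/∂b = 36(b - 4)(b - 3)(b + 3); at b=-4 this is -2016, so b increases.
a converges to its nearest critical value 0 (a local min of the a-part); b converges to -3. The iterate converges to (0, -3).

(0, -3)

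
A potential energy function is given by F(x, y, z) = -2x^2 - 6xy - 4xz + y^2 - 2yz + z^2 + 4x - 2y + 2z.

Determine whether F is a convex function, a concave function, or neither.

neither

F is quadratic, so its Hessian is the constant matrix H = [[-4, -6, -4], [-6, 2, -2], [-4, -2, 2]].
Leading principal minors: -4, -44, -200.
Neither pattern holds ⇒ H is indefinite ⇒ neither convex nor concave.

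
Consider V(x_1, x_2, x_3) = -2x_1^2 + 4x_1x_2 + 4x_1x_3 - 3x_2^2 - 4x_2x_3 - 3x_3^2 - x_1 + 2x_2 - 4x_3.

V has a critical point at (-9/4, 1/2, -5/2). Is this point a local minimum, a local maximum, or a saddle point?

local maximum

The Hessian is constant: H = [[-4, 4, 4], [4, -6, -4], [4, -4, -6]].
Leading principal minors: Δ₁ = -4, Δ₂ = 8, Δ₃ = -16.
The minors alternate sign starting negative (−, +, −), so H is negative definite: a local maximum.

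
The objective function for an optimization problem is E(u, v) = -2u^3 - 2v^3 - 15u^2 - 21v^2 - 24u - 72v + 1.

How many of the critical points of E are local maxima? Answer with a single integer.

E separates as a function of u plus a function of v, so ∇E=0 decouples.
∂E/∂u = -6(u + 1)(u + 4) = 0 at u ∈ {-4, -1}; ∂E/∂v = -6(v + 3)(v + 4) = 0 at v ∈ {-4, -3}.
The Hessian is diagonal: diag(E_uu, E_vv). Second derivatives: E_uu(-4)=18, E_uu(-1)=-18; E_vv(-4)=6, E_vv(-3)=-6.
Local maxima occur where both diagonal entries negative: (-1, -3). Count: 1.

1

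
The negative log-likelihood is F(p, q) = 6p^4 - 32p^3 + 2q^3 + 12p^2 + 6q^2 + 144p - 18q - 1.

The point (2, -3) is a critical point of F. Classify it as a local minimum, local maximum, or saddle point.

local maximum

The mixed partial ∂²F/∂p∂q is 0, so the Hessian at any point is diag(F_pp, F_qq) = diag(24(3p^2 - 8p + 1), 12(q + 1)).
At (2, -3): H = diag(-72, -24).
Both eigenvalues are negative, so H is negative definite: a local maximum.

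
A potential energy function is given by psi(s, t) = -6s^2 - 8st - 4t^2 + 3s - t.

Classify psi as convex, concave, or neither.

psi is quadratic, so its Hessian is the constant matrix H = [[-12, -8], [-8, -8]].
det(H) = 32, tr(H) = -20.
det(H) > 0 and tr(H) < 0, so H is negative definite everywhere: concave.

concave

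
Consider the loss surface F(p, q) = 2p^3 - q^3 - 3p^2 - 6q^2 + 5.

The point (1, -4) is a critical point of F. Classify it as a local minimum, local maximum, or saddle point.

The mixed partial ∂²F/∂p∂q is 0, so the Hessian at any point is diag(F_pp, F_qq) = diag(6(2p - 1), -6(q + 2)).
At (1, -4): H = diag(6, 12).
Both eigenvalues are positive, so H is positive definite: a local minimum.

local minimum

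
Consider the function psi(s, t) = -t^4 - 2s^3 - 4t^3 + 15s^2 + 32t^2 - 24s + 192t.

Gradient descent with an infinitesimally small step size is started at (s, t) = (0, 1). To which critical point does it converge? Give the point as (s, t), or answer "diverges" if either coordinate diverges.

psi is separable, so gradient descent decouples: s follows -∂psi/∂s, t follows -∂psi/∂t.
∂psi/∂s = -6(s - 4)(s - 1); at s=0 this is -24, so s increases.
∂psi/∂t = -4(t - 4)(t + 3)(t + 4); at t=1 this is 240, so t decreases.
s converges to its nearest critical value 1 (a local min of the s-part); t converges to -3. The iterate converges to (1, -3).

(1, -3)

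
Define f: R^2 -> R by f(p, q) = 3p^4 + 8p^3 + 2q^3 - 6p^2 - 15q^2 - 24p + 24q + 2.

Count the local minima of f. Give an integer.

2

f separates as a function of p plus a function of q, so ∇f=0 decouples.
∂f/∂p = 12(p - 1)(p + 1)(p + 2) = 0 at p ∈ {-2, -1, 1}; ∂f/∂q = 6(q - 4)(q - 1) = 0 at q ∈ {1, 4}.
The Hessian is diagonal: diag(f_pp, f_qq). Second derivatives: f_pp(-2)=36, f_pp(-1)=-24, f_pp(1)=72; f_qq(1)=-18, f_qq(4)=18.
Local minima occur where both diagonal entries positive: (-2, 4), (1, 4). Count: 2.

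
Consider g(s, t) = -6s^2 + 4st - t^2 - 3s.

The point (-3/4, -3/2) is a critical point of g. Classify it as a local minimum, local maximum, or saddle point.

local maximum

The Hessian of g is constant: H = [[-12, 4], [4, -2]].
det(H) = (-12)·(-2) − 4² = 8.
det(H) > 0 and tr(H) = -14 < 0, so H is negative definite and the point is a local maximum.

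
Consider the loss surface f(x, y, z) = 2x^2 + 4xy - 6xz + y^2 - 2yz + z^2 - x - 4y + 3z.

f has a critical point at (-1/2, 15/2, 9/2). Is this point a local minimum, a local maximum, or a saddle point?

saddle point

The Hessian is constant: H = [[4, 4, -6], [4, 2, -2], [-6, -2, 2]].
Leading principal minors: Δ₁ = 4, Δ₂ = -8, Δ₃ = -8.
The minors fit neither the all-positive nor the alternating-sign pattern, so H is indefinite: a saddle point.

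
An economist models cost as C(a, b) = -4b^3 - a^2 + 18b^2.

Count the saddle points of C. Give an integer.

1

C separates as a function of a plus a function of b, so ∇C=0 decouples.
∂C/∂a = -2a = 0 at a ∈ {0}; ∂C/∂b = -12b(b - 3) = 0 at b ∈ {0, 3}.
The Hessian is diagonal: diag(C_aa, C_bb). Second derivatives: C_aa(0)=-2; C_bb(0)=36, C_bb(3)=-36.
Saddle points occur where the two diagonal entries have opposite signs: (0, 0). Count: 1.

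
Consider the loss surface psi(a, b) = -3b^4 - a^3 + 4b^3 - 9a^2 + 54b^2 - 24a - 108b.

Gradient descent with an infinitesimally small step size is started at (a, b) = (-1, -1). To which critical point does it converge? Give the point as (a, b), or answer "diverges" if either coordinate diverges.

psi is separable, so gradient descent decouples: a follows -∂psi/∂a, b follows -∂psi/∂b.
∂psi/∂a = -3(a + 2)(a + 4); at a=-1 this is -9, so a increases.
∂psi/∂b = -12(b - 3)(b - 1)(b + 3); at b=-1 this is -192, so b increases.
The a-coordinate has no critical point in that direction and runs off to infinity.

diverges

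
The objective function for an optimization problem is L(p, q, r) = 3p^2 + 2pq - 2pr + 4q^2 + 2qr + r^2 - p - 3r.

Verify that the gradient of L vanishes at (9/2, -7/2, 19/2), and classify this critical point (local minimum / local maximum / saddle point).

∇L = (6p + 2q - 2r - 1, 2p + 8q + 2r, -2p + 2q + 2r - 3); substituting (9/2, -7/2, 19/2) gives ∇L = (0, 0, 0), so (9/2, -7/2, 19/2) is indeed a critical point.
The Hessian is constant: H = [[6, 2, -2], [2, 8, 2], [-2, 2, 2]].
Leading principal minors: Δ₁ = 6, Δ₂ = 44, Δ₃ = 16.
All leading minors are positive, so H is positive definite: a local minimum.

local minimum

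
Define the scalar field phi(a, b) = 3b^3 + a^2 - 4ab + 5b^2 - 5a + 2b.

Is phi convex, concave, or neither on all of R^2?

The term 3b^3 is cubic, so the Hessian is not constant.
∂²phi/∂b² = 18b + 10, which takes both signs as b varies (negative for sufficiently negative b). A diagonal entry of the Hessian changing sign means the Hessian is neither positive- nor negative-semidefinite on all of R^2.

neither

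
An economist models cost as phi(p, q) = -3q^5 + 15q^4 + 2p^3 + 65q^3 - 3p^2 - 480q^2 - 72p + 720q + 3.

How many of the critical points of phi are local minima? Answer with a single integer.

phi separates as a function of p plus a function of q, so ∇phi=0 decouples.
∂phi/∂p = 6(p - 4)(p + 3) = 0 at p ∈ {-3, 4}; ∂phi/∂q = -15(q - 4)(q - 3)(q - 1)(q + 4) = 0 at q ∈ {-4, 1, 3, 4}.
The Hessian is diagonal: diag(phi_pp, phi_qq). Second derivatives: phi_pp(-3)=-42, phi_pp(4)=42; phi_qq(-4)=4200, phi_qq(1)=-450, phi_qq(3)=210, phi_qq(4)=-360.
Local minima occur where both diagonal entries positive: (4, -4), (4, 3). Count: 2.

2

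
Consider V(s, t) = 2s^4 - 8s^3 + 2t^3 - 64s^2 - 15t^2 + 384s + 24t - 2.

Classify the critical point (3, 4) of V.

saddle point

The mixed partial ∂²V/∂s∂t is 0, so the Hessian at any point is diag(V_ss, V_tt) = diag(8(3s^2 - 6s - 16), 6(2t - 5)).
At (3, 4): H = diag(-56, 18).
The eigenvalues have opposite signs, so H is indefinite: a saddle point.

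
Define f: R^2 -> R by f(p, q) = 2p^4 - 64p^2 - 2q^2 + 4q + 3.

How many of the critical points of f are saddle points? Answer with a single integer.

2

f separates as a function of p plus a function of q, so ∇f=0 decouples.
∂f/∂p = 8p(p - 4)(p + 4) = 0 at p ∈ {-4, 0, 4}; ∂f/∂q = -4(q - 1) = 0 at q ∈ {1}.
The Hessian is diagonal: diag(f_pp, f_qq). Second derivatives: f_pp(-4)=256, f_pp(0)=-128, f_pp(4)=256; f_qq(1)=-4.
Saddle points occur where the two diagonal entries have opposite signs: (-4, 1), (4, 1). Count: 2.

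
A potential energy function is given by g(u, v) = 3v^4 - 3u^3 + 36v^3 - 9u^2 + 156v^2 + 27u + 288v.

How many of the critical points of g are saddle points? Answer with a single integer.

3

g separates as a function of u plus a function of v, so ∇g=0 decouples.
∂g/∂u = -9(u - 1)(u + 3) = 0 at u ∈ {-3, 1}; ∂g/∂v = 12(v + 2)(v + 3)(v + 4) = 0 at v ∈ {-4, -3, -2}.
The Hessian is diagonal: diag(g_uu, g_vv). Second derivatives: g_uu(-3)=36, g_uu(1)=-36; g_vv(-4)=24, g_vv(-3)=-12, g_vv(-2)=24.
Saddle points occur where the two diagonal entries have opposite signs: (-3, -3), (1, -4), (1, -2). Count: 3.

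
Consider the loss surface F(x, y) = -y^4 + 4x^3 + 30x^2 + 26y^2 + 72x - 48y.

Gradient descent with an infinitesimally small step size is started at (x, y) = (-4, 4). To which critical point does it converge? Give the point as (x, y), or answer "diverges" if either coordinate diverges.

diverges

F is separable, so gradient descent decouples: x follows -∂F/∂x, y follows -∂F/∂y.
∂F/∂x = 12(x + 2)(x + 3); at x=-4 this is 24, so x decreases.
∂F/∂y = -4(y - 3)(y - 1)(y + 4); at y=4 this is -96, so y increases.
The x-coordinate has no critical point in that direction and runs off to infinity.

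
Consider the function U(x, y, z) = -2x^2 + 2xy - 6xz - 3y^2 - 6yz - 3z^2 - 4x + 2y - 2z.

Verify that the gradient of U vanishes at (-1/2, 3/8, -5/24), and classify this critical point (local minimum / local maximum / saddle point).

∇U = (-4x + 2y - 6z - 4, 2x - 6y - 6z + 2, -6x - 6y - 6z - 2); substituting (-1/2, 3/8, -5/24) gives ∇U = (0, 0, 0), so (-1/2, 3/8, -5/24) is indeed a critical point.
The Hessian is constant: H = [[-4, 2, -6], [2, -6, -6], [-6, -6, -6]].
Leading principal minors: Δ₁ = -4, Δ₂ = 20, Δ₃ = 384.
The minors fit neither the all-positive nor the alternating-sign pattern, so H is indefinite: a saddle point.

saddle point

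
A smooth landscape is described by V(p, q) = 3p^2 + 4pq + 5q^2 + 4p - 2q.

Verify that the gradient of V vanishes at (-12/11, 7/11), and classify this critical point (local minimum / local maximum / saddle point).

local minimum

∇V = (6p + 4q + 4, 4p + 10q - 2); substituting (-12/11, 7/11) gives ∇V = (0, 0), so (-12/11, 7/11) is indeed a critical point.
The Hessian of V is constant: H = [[6, 4], [4, 10]].
det(H) = 6·10 − 4² = 44.
det(H) > 0 and tr(H) = 16 > 0, so H is positive definite and the point is a local minimum.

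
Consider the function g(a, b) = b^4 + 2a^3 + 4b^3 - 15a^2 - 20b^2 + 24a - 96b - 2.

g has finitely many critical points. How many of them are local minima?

2

g separates as a function of a plus a function of b, so ∇g=0 decouples.
∂g/∂a = 6(a - 4)(a - 1) = 0 at a ∈ {1, 4}; ∂g/∂b = 4(b - 3)(b + 2)(b + 4) = 0 at b ∈ {-4, -2, 3}.
The Hessian is diagonal: diag(g_aa, g_bb). Second derivatives: g_aa(1)=-18, g_aa(4)=18; g_bb(-4)=56, g_bb(-2)=-40, g_bb(3)=140.
Local minima occur where both diagonal entries positive: (4, -4), (4, 3). Count: 2.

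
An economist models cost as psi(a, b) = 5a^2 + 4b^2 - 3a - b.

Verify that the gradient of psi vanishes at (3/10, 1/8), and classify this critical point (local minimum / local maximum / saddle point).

∇psi = (10a - 3, 8b - 1); substituting (3/10, 1/8) gives ∇psi = (0, 0), so (3/10, 1/8) is indeed a critical point.
The Hessian of psi is constant: H = [[10, 0], [0, 8]].
det(H) = 10·8 − 0² = 80.
det(H) > 0 and tr(H) = 18 > 0, so H is positive definite and the point is a local minimum.

local minimum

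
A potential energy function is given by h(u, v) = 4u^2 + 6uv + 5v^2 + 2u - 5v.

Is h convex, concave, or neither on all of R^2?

convex

h is quadratic, so its Hessian is the constant matrix H = [[8, 6], [6, 10]].
det(H) = 44, tr(H) = 18.
det(H) > 0 and tr(H) > 0, so H is positive definite everywhere: convex.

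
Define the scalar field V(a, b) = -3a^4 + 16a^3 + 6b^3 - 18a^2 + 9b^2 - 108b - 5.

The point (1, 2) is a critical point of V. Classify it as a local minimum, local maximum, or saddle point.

The mixed partial ∂²V/∂a∂b is 0, so the Hessian at any point is diag(V_aa, V_bb) = diag(12(-3a^2 + 8a - 3), 18(2b + 1)).
At (1, 2): H = diag(24, 90).
Both eigenvalues are positive, so H is positive definite: a local minimum.

local minimum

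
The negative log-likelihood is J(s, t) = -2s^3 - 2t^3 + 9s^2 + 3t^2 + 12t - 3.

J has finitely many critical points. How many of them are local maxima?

J separates as a function of s plus a function of t, so ∇J=0 decouples.
∂J/∂s = -6s(s - 3) = 0 at s ∈ {0, 3}; ∂J/∂t = -6(t - 2)(t + 1) = 0 at t ∈ {-1, 2}.
The Hessian is diagonal: diag(J_ss, J_tt). Second derivatives: J_ss(0)=18, J_ss(3)=-18; J_tt(-1)=18, J_tt(2)=-18.
Local maxima occur where both diagonal entries negative: (3, 2). Count: 1.

1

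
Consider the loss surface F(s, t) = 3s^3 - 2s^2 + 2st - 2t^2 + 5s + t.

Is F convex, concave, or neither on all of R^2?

The term 3s^3 is cubic, so the Hessian is not constant.
∂²F/∂s² = 18s - 4, which takes both signs as s varies (negative for sufficiently negative s). A diagonal entry of the Hessian changing sign means the Hessian is neither positive- nor negative-semidefinite on all of R^2.

neither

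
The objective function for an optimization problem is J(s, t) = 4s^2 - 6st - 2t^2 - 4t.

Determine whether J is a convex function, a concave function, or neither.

neither

J is quadratic, so its Hessian is the constant matrix H = [[8, -6], [-6, -4]].
det(H) = -68, tr(H) = 4.
det(H) < 0, so H is indefinite: neither convex nor concave.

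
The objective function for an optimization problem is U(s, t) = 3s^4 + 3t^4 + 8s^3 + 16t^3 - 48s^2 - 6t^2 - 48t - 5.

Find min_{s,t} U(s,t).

U(s,t) separates as P(s) + Q(t) − 5, so its minimum is min P + min Q − 5.
P'(s) = 12s(s - 2)(s + 4) vanishes at s ∈ {-4, 0, 2}; Q'(t) = 12(t - 1)(t + 1)(t + 4) vanishes at t ∈ {-4, -1, 1}.
Local minima of P (where P''>0): P(-4)=-512, P(2)=-80. Local minima of Q: Q(-4)=-160, Q(1)=-35.
So the global minimum of U is P(-4) + Q(-4) − 5 = -512 − 160 − 5 = -677, attained at (-4, -4).

-677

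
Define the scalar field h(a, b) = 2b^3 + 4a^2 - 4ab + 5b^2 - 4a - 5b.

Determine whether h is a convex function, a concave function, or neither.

The term 2b^3 is cubic, so the Hessian is not constant.
∂²h/∂b² = 12b + 10, which takes both signs as b varies (negative for sufficiently negative b). A diagonal entry of the Hessian changing sign means the Hessian is neither positive- nor negative-semidefinite on all of R^2.

neither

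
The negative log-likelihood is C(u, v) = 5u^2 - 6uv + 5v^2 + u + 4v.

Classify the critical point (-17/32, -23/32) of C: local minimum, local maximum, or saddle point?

local minimum

The Hessian of C is constant: H = [[10, -6], [-6, 10]].
det(H) = 10·10 − (-6)² = 64.
det(H) > 0 and tr(H) = 20 > 0, so H is positive definite and the point is a local minimum.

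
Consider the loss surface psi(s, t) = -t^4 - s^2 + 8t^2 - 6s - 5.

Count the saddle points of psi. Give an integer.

1

psi separates as a function of s plus a function of t, so ∇psi=0 decouples.
∂psi/∂s = -2(s + 3) = 0 at s ∈ {-3}; ∂psi/∂t = -4t(t - 2)(t + 2) = 0 at t ∈ {-2, 0, 2}.
The Hessian is diagonal: diag(psi_ss, psi_tt). Second derivatives: psi_ss(-3)=-2; psi_tt(-2)=-32, psi_tt(0)=16, psi_tt(2)=-32.
Saddle points occur where the two diagonal entries have opposite signs: (-3, 0). Count: 1.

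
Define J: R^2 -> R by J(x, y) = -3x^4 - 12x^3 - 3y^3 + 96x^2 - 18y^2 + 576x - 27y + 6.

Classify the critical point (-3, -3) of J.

The mixed partial ∂²J/∂x∂y is 0, so the Hessian at any point is diag(J_xx, J_yy) = diag(12(-3x^2 - 6x + 16), -18(y + 2)).
At (-3, -3): H = diag(84, 18).
Both eigenvalues are positive, so H is positive definite: a local minimum.

local minimum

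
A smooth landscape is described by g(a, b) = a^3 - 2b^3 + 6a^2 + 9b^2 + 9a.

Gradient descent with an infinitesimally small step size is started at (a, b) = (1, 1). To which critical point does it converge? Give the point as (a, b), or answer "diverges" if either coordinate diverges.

g is separable, so gradient descent decouples: a follows -∂g/∂a, b follows -∂g/∂b.
∂g/∂a = 3(a + 1)(a + 3); at a=1 this is 24, so a decreases.
∂g/∂b = -6b(b - 3); at b=1 this is 12, so b decreases.
a converges to its nearest critical value -1 (a local min of the a-part); b converges to 0. The iterate converges to (-1, 0).

(-1, 0)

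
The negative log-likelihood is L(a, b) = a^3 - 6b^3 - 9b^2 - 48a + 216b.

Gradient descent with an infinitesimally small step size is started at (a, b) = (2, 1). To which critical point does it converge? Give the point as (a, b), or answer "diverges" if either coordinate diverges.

(4, -4)

L is separable, so gradient descent decouples: a follows -∂L/∂a, b follows -∂L/∂b.
∂L/∂a = 3(a - 4)(a + 4); at a=2 this is -36, so a increases.
∂L/∂b = -18(b - 3)(b + 4); at b=1 this is 180, so b decreases.
a converges to its nearest critical value 4 (a local min of the a-part); b converges to -4. The iterate converges to (4, -4).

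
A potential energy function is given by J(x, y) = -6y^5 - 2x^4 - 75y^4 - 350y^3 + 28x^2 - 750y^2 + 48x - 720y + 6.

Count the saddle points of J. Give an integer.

J separates as a function of x plus a function of y, so ∇J=0 decouples.
∂J/∂x = -8(x - 3)(x + 1)(x + 2) = 0 at x ∈ {-2, -1, 3}; ∂J/∂y = -30(y + 1)(y + 2)(y + 3)(y + 4) = 0 at y ∈ {-4, -3, -2, -1}.
The Hessian is diagonal: diag(J_xx, J_yy). Second derivatives: J_xx(-2)=-40, J_xx(-1)=32, J_xx(3)=-160; J_yy(-4)=180, J_yy(-3)=-60, J_yy(-2)=60, J_yy(-1)=-180.
Saddle points occur where the two diagonal entries have opposite signs: (-2, -4), (-2, -2), (-1, -3), (-1, -1), (3, -4), (3, -2). Count: 6.

6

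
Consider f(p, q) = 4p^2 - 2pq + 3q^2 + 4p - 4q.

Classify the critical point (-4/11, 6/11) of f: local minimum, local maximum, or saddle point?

local minimum

The Hessian of f is constant: H = [[8, -2], [-2, 6]].
det(H) = 8·6 − (-2)² = 44.
det(H) > 0 and tr(H) = 14 > 0, so H is positive definite and the point is a local minimum.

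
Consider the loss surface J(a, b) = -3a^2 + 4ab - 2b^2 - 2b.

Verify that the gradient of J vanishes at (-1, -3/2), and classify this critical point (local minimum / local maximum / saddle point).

∇J = (-6a + 4b, 4a - 4b - 2); substituting (-1, -3/2) gives ∇J = (0, 0), so (-1, -3/2) is indeed a critical point.
The Hessian of J is constant: H = [[-6, 4], [4, -4]].
det(H) = (-6)·(-4) − 4² = 8.
det(H) > 0 and tr(H) = -10 < 0, so H is negative definite and the point is a local maximum.

local maximum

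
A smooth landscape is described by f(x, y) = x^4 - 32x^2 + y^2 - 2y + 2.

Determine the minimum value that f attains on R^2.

-255

f(x,y) separates as P(x) + Q(y) + 2, so its minimum is min P + min Q + 2.
P'(x) = 4x(x - 4)(x + 4) vanishes at x ∈ {-4, 0, 4}; Q'(y) = 2y - 2 vanishes at y ∈ {1}.
Local minima of P (where P''>0): P(-4)=-256, P(4)=-256. Local minima of Q: Q(1)=-1.
So the global minimum of f is P(-4) + Q(1) + 2 = -256 − 1 + 2 = -255, attained at (-4, 1).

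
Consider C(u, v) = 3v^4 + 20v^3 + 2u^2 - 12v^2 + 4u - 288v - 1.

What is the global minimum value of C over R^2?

C(u,v) separates as P(u) + Q(v) − 1, so its minimum is min P + min Q − 1.
P'(u) = 4u + 4 vanishes at u ∈ {-1}; Q'(v) = 12(v - 2)(v + 3)(v + 4) vanishes at v ∈ {-4, -3, 2}.
Local minima of P (where P''>0): P(-1)=-2. Local minima of Q: Q(-4)=448, Q(2)=-416.
So the global minimum of C is P(-1) + Q(2) − 1 = -2 − 416 − 1 = -419, attained at (-1, 2).

-419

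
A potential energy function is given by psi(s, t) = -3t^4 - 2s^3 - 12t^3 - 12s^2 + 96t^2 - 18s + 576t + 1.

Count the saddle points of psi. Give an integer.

3

psi separates as a function of s plus a function of t, so ∇psi=0 decouples.
∂psi/∂s = -6(s + 1)(s + 3) = 0 at s ∈ {-3, -1}; ∂psi/∂t = -12(t - 4)(t + 3)(t + 4) = 0 at t ∈ {-4, -3, 4}.
The Hessian is diagonal: diag(psi_ss, psi_tt). Second derivatives: psi_ss(-3)=12, psi_ss(-1)=-12; psi_tt(-4)=-96, psi_tt(-3)=84, psi_tt(4)=-672.
Saddle points occur where the two diagonal entries have opposite signs: (-3, -4), (-3, 4), (-1, -3). Count: 3.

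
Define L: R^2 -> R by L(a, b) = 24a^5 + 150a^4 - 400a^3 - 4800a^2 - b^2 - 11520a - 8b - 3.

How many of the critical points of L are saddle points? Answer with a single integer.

2

L separates as a function of a plus a function of b, so ∇L=0 decouples.
∂L/∂a = 120(a - 4)(a + 2)(a + 3)(a + 4) = 0 at a ∈ {-4, -3, -2, 4}; ∂L/∂b = -2(b + 4) = 0 at b ∈ {-4}.
The Hessian is diagonal: diag(L_aa, L_bb). Second derivatives: L_aa(-4)=-1920, L_aa(-3)=840, L_aa(-2)=-1440, L_aa(4)=40320; L_bb(-4)=-2.
Saddle points occur where the two diagonal entries have opposite signs: (-3, -4), (4, -4). Count: 2.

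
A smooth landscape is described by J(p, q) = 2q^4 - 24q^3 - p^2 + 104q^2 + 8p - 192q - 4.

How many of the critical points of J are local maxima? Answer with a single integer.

J separates as a function of p plus a function of q, so ∇J=0 decouples.
∂J/∂p = -2(p - 4) = 0 at p ∈ {4}; ∂J/∂q = 8(q - 4)(q - 3)(q - 2) = 0 at q ∈ {2, 3, 4}.
The Hessian is diagonal: diag(J_pp, J_qq). Second derivatives: J_pp(4)=-2; J_qq(2)=16, J_qq(3)=-8, J_qq(4)=16.
Local maxima occur where both diagonal entries negative: (4, 3). Count: 1.

1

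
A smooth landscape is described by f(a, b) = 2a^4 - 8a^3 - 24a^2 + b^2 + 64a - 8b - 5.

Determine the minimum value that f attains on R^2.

-149

f(a,b) separates as P(a) + Q(b) − 5, so its minimum is min P + min Q − 5.
P'(a) = 8(a - 4)(a - 1)(a + 2) vanishes at a ∈ {-2, 1, 4}; Q'(b) = 2b - 8 vanishes at b ∈ {4}.
Local minima of P (where P''>0): P(-2)=-128, P(4)=-128. Local minima of Q: Q(4)=-16.
So the global minimum of f is P(-2) + Q(4) − 5 = -128 − 16 − 5 = -149, attained at (-2, 4).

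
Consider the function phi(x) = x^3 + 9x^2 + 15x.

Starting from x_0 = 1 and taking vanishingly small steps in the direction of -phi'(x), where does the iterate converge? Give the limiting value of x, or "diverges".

phi'(x) = 3(x + 1)(x + 5), so phi'(1) = 36.
Gradient descent moves in the -phi' direction, i.e. x is decreasing.
The nearest critical point in that direction is x = -1, where phi'' = 12 > 0 (a local minimum). The iterate converges there.

-1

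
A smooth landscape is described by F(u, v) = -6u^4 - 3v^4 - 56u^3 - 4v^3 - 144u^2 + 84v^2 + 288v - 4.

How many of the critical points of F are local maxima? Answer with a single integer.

4

F separates as a function of u plus a function of v, so ∇F=0 decouples.
∂F/∂u = -24u(u + 3)(u + 4) = 0 at u ∈ {-4, -3, 0}; ∂F/∂v = -12(v - 4)(v + 2)(v + 3) = 0 at v ∈ {-3, -2, 4}.
The Hessian is diagonal: diag(F_uu, F_vv). Second derivatives: F_uu(-4)=-96, F_uu(-3)=72, F_uu(0)=-288; F_vv(-3)=-84, F_vv(-2)=72, F_vv(4)=-504.
Local maxima occur where both diagonal entries negative: (-4, -3), (-4, 4), (0, -3), (0, 4). Count: 4.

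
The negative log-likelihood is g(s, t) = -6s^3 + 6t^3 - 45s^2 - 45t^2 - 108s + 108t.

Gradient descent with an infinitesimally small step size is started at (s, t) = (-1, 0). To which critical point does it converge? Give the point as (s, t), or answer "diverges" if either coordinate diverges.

diverges

g is separable, so gradient descent decouples: s follows -∂g/∂s, t follows -∂g/∂t.
∂g/∂s = -18(s + 2)(s + 3); at s=-1 this is -36, so s increases.
∂g/∂t = 18(t - 3)(t - 2); at t=0 this is 108, so t decreases.
The s-coordinate has no critical point in that direction and runs off to infinity.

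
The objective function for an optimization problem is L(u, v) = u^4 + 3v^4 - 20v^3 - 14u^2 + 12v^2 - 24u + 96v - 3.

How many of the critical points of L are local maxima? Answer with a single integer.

1

L separates as a function of u plus a function of v, so ∇L=0 decouples.
∂L/∂u = 4(u - 3)(u + 1)(u + 2) = 0 at u ∈ {-2, -1, 3}; ∂L/∂v = 12(v - 4)(v - 2)(v + 1) = 0 at v ∈ {-1, 2, 4}.
The Hessian is diagonal: diag(L_uu, L_vv). Second derivatives: L_uu(-2)=20, L_uu(-1)=-16, L_uu(3)=80; L_vv(-1)=180, L_vv(2)=-72, L_vv(4)=120.
Local maxima occur where both diagonal entries negative: (-1, 2). Count: 1.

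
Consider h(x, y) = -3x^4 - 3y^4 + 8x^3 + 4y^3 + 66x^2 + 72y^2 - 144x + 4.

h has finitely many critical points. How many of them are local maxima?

4

h separates as a function of x plus a function of y, so ∇h=0 decouples.
∂h/∂x = -12(x - 4)(x - 1)(x + 3) = 0 at x ∈ {-3, 1, 4}; ∂h/∂y = -12y(y - 4)(y + 3) = 0 at y ∈ {-3, 0, 4}.
The Hessian is diagonal: diag(h_xx, h_yy). Second derivatives: h_xx(-3)=-336, h_xx(1)=144, h_xx(4)=-252; h_yy(-3)=-252, h_yy(0)=144, h_yy(4)=-336.
Local maxima occur where both diagonal entries negative: (-3, -3), (-3, 4), (4, -3), (4, 4). Count: 4.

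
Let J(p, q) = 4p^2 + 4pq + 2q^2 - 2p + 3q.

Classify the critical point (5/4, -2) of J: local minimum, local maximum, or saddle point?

local minimum

The Hessian of J is constant: H = [[8, 4], [4, 4]].
det(H) = 8·4 − 4² = 16.
det(H) > 0 and tr(H) = 12 > 0, so H is positive definite and the point is a local minimum.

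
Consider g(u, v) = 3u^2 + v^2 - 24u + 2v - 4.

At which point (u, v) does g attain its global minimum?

g(u,v) separates as P(u) + Q(v) − 4, so its minimum is min P + min Q − 4.
P'(u) = 6u - 24 vanishes at u ∈ {4}; Q'(v) = 2v + 2 vanishes at v ∈ {-1}.
Local minima of P (where P''>0): P(4)=-48. Local minima of Q: Q(-1)=-1.
So the global minimum of g is P(4) + Q(-1) − 4 = -48 − 1 − 4 = -53, attained at (4, -1).

(4, -1)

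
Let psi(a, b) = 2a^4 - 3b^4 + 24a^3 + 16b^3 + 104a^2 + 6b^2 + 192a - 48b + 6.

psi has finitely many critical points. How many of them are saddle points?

5

psi separates as a function of a plus a function of b, so ∇psi=0 decouples.
∂psi/∂a = 8(a + 2)(a + 3)(a + 4) = 0 at a ∈ {-4, -3, -2}; ∂psi/∂b = -12(b - 4)(b - 1)(b + 1) = 0 at b ∈ {-1, 1, 4}.
The Hessian is diagonal: diag(psi_aa, psi_bb). Second derivatives: psi_aa(-4)=16, psi_aa(-3)=-8, psi_aa(-2)=16; psi_bb(-1)=-120, psi_bb(1)=72, psi_bb(4)=-180.
Saddle points occur where the two diagonal entries have opposite signs: (-4, -1), (-4, 4), (-3, 1), (-2, -1), (-2, 4). Count: 5.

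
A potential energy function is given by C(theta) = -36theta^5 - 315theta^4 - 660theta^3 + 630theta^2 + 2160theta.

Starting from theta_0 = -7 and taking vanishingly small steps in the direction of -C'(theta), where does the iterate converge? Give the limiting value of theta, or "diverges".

-4

C'(theta) = -180(theta - 1)(theta + 1)(theta + 3)(theta + 4), so C'(-7) = -103680.
Gradient descent moves in the -C' direction, i.e. theta is increasing.
The nearest critical point in that direction is theta = -4, where C'' = 2700 > 0 (a local minimum). The iterate converges there.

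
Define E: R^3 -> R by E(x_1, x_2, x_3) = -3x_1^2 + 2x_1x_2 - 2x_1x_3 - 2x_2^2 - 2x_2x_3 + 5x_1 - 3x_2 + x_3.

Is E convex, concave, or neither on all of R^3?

E is quadratic, so its Hessian is the constant matrix H = [[-6, 2, -2], [2, -4, -2], [-2, -2, 0]].
Leading principal minors: -6, 20, 56.
Neither pattern holds ⇒ H is indefinite ⇒ neither convex nor concave.

neither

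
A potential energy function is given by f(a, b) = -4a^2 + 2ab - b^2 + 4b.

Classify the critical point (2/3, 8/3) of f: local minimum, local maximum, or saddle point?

The Hessian of f is constant: H = [[-8, 2], [2, -2]].
det(H) = (-8)·(-2) − 2² = 12.
det(H) > 0 and tr(H) = -10 < 0, so H is negative definite and the point is a local maximum.

local maximum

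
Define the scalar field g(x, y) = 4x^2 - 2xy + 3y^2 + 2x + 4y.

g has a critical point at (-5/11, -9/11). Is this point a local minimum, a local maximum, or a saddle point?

The Hessian of g is constant: H = [[8, -2], [-2, 6]].
det(H) = 8·6 − (-2)² = 44.
det(H) > 0 and tr(H) = 14 > 0, so H is positive definite and the point is a local minimum.

local minimum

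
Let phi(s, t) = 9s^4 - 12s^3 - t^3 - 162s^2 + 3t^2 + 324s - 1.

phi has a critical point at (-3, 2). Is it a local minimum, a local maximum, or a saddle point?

saddle point

The mixed partial ∂²phi/∂s∂t is 0, so the Hessian at any point is diag(phi_ss, phi_tt) = diag(36(3s^2 - 2s - 9), 6(-t + 1)).
At (-3, 2): H = diag(864, -6).
The eigenvalues have opposite signs, so H is indefinite: a saddle point.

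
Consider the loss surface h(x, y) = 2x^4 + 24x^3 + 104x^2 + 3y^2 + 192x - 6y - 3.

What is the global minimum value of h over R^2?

-134

h(x,y) separates as P(x) + Q(y) − 3, so its minimum is min P + min Q − 3.
P'(x) = 8(x + 2)(x + 3)(x + 4) vanishes at x ∈ {-4, -3, -2}; Q'(y) = 6y - 6 vanishes at y ∈ {1}.
Local minima of P (where P''>0): P(-4)=-128, P(-2)=-128. Local minima of Q: Q(1)=-3.
So the global minimum of h is P(-4) + Q(1) − 3 = -128 − 3 − 3 = -134, attained at (-4, 1).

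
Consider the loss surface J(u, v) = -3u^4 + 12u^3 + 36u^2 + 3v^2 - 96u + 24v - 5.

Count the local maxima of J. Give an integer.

0

J separates as a function of u plus a function of v, so ∇J=0 decouples.
∂J/∂u = -12(u - 4)(u - 1)(u + 2) = 0 at u ∈ {-2, 1, 4}; ∂J/∂v = 6(v + 4) = 0 at v ∈ {-4}.
The Hessian is diagonal: diag(J_uu, J_vv). Second derivatives: J_uu(-2)=-216, J_uu(1)=108, J_uu(4)=-216; J_vv(-4)=6.
Local maxima occur where both diagonal entries negative: none. Count: 0.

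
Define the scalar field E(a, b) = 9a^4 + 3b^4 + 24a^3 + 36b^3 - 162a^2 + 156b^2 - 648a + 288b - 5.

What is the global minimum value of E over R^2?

-2222

E(a,b) separates as P(a) + Q(b) − 5, so its minimum is min P + min Q − 5.
P'(a) = 36(a - 3)(a + 2)(a + 3) vanishes at a ∈ {-3, -2, 3}; Q'(b) = 12(b + 2)(b + 3)(b + 4) vanishes at b ∈ {-4, -3, -2}.
Local minima of P (where P''>0): P(-3)=567, P(3)=-2025. Local minima of Q: Q(-4)=-192, Q(-2)=-192.
So the global minimum of E is P(3) + Q(-4) − 5 = -2025 − 192 − 5 = -2222, attained at (3, -4).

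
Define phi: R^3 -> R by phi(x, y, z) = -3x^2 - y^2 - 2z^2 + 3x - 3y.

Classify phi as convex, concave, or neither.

concave

phi is quadratic, so its Hessian is the constant matrix H = [[-6, 0, 0], [0, -2, 0], [0, 0, -4]].
Leading principal minors: -6, 12, -48.
Signs alternate −, +, − ⇒ H ≺ 0 ⇒ concave.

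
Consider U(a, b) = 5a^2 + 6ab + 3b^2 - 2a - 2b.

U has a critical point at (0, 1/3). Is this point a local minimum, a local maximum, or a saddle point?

local minimum

The Hessian of U is constant: H = [[10, 6], [6, 6]].
det(H) = 10·6 − 6² = 24.
det(H) > 0 and tr(H) = 16 > 0, so H is positive definite and the point is a local minimum.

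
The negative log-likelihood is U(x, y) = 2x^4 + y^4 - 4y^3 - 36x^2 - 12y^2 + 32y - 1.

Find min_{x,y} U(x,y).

-227

U(x,y) separates as P(x) + Q(y) − 1, so its minimum is min P + min Q − 1.
P'(x) = 8x(x - 3)(x + 3) vanishes at x ∈ {-3, 0, 3}; Q'(y) = 4(y - 4)(y - 1)(y + 2) vanishes at y ∈ {-2, 1, 4}.
Local minima of P (where P''>0): P(-3)=-162, P(3)=-162. Local minima of Q: Q(-2)=-64, Q(4)=-64.
So the global minimum of U is P(-3) + Q(-2) − 1 = -162 − 64 − 1 = -227, attained at (-3, -2).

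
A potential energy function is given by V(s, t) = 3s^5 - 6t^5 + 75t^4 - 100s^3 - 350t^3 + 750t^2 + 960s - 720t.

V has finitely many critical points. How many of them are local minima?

4

V separates as a function of s plus a function of t, so ∇V=0 decouples.
∂V/∂s = 15(s - 4)(s - 2)(s + 2)(s + 4) = 0 at s ∈ {-4, -2, 2, 4}; ∂V/∂t = -30(t - 4)(t - 3)(t - 2)(t - 1) = 0 at t ∈ {1, 2, 3, 4}.
The Hessian is diagonal: diag(V_ss, V_tt). Second derivatives: V_ss(-4)=-1440, V_ss(-2)=720, V_ss(2)=-720, V_ss(4)=1440; V_tt(1)=180, V_tt(2)=-60, V_tt(3)=60, V_tt(4)=-180.
Local minima occur where both diagonal entries positive: (-2, 1), (-2, 3), (4, 1), (4, 3). Count: 4.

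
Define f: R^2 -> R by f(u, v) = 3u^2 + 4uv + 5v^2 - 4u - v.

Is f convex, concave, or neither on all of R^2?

f is quadratic, so its Hessian is the constant matrix H = [[6, 4], [4, 10]].
det(H) = 44, tr(H) = 16.
det(H) > 0 and tr(H) > 0, so H is positive definite everywhere: convex.

convex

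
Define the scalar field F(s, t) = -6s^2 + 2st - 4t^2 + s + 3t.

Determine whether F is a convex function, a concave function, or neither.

F is quadratic, so its Hessian is the constant matrix H = [[-12, 2], [2, -8]].
det(H) = 92, tr(H) = -20.
det(H) > 0 and tr(H) < 0, so H is negative definite everywhere: concave.

concave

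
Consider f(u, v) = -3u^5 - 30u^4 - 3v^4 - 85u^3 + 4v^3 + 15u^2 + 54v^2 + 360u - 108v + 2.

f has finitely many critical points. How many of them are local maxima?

f separates as a function of u plus a function of v, so ∇f=0 decouples.
∂f/∂u = -15(u - 1)(u + 2)(u + 3)(u + 4) = 0 at u ∈ {-4, -3, -2, 1}; ∂f/∂v = -12(v - 3)(v - 1)(v + 3) = 0 at v ∈ {-3, 1, 3}.
The Hessian is diagonal: diag(f_uu, f_vv). Second derivatives: f_uu(-4)=150, f_uu(-3)=-60, f_uu(-2)=90, f_uu(1)=-900; f_vv(-3)=-288, f_vv(1)=96, f_vv(3)=-144.
Local maxima occur where both diagonal entries negative: (-3, -3), (-3, 3), (1, -3), (1, 3). Count: 4.

4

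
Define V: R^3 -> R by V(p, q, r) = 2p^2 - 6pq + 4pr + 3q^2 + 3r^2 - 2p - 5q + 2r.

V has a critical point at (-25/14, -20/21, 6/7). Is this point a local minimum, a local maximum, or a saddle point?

saddle point

The Hessian is constant: H = [[4, -6, 4], [-6, 6, 0], [4, 0, 6]].
Leading principal minors: Δ₁ = 4, Δ₂ = -12, Δ₃ = -168.
The minors fit neither the all-positive nor the alternating-sign pattern, so H is indefinite: a saddle point.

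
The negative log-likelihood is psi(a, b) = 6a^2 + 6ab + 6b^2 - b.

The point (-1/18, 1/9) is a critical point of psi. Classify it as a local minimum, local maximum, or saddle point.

local minimum

The Hessian of psi is constant: H = [[12, 6], [6, 12]].
det(H) = 12·12 − 6² = 108.
det(H) > 0 and tr(H) = 24 > 0, so H is positive definite and the point is a local minimum.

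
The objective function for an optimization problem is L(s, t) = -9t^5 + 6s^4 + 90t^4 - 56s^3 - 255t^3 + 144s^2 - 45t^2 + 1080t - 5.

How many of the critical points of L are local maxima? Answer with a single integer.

L separates as a function of s plus a function of t, so ∇L=0 decouples.
∂L/∂s = 24s(s - 4)(s - 3) = 0 at s ∈ {0, 3, 4}; ∂L/∂t = -45(t - 4)(t - 3)(t - 2)(t + 1) = 0 at t ∈ {-1, 2, 3, 4}.
The Hessian is diagonal: diag(L_ss, L_tt). Second derivatives: L_ss(0)=288, L_ss(3)=-72, L_ss(4)=96; L_tt(-1)=2700, L_tt(2)=-270, L_tt(3)=180, L_tt(4)=-450.
Local maxima occur where both diagonal entries negative: (3, 2), (3, 4). Count: 2.

2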